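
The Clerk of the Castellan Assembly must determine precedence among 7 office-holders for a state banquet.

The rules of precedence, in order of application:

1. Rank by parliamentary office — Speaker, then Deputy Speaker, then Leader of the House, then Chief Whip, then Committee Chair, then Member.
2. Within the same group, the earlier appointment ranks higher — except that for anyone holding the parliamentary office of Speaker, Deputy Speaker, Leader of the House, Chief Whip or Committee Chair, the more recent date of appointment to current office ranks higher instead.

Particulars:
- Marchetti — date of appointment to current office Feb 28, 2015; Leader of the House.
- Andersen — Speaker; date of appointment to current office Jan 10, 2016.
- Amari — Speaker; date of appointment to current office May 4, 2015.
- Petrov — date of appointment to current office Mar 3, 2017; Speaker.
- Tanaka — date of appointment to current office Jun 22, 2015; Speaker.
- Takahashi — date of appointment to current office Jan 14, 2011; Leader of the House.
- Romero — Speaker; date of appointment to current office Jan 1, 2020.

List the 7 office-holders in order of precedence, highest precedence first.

By parliamentary office: Romero, Petrov, Andersen, Tanaka and Amari (Speaker); then Marchetti and Takahashi (Leader of the House).
Among Romero, Petrov, Andersen, Tanaka and Amari, by date of appointment to current office (later first) (reversed rule for this group): Romero (Jan 1, 2020) before Petrov (Mar 3, 2017) before Andersen (Jan 10, 2016) before Tanaka (Jun 22, 2015) before Amari (May 4, 2015).
Among Marchetti and Takahashi, by date of appointment to current office (later first) (reversed rule for this group): Marchetti (Feb 28, 2015) before Takahashi (Jan 14, 2011).
Full order: Romero, Petrov, Andersen, Tanaka, Amari, Marchetti, Takahashi.

Romero, Petrov, Andersen, Tanaka, Amari, Marchetti, Takahashi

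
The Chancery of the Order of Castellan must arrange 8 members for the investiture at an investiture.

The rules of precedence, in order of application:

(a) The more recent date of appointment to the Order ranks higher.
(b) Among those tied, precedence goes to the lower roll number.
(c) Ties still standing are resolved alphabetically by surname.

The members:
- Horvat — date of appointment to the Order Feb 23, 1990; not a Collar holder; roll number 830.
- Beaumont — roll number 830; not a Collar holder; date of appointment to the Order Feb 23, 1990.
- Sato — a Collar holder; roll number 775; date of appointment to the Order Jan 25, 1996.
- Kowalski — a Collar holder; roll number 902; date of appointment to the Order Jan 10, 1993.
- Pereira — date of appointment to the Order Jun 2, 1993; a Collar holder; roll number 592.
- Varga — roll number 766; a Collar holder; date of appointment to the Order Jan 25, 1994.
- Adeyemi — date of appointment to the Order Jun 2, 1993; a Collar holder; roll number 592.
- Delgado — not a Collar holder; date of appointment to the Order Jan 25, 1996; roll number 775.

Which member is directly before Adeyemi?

Varga

By date of appointment to the Order (later first): Delgado and Sato (both Jan 25, 1996); then Varga (Jan 25, 1994); then Adeyemi and Pereira (both Jun 2, 1993); then Kowalski (Jan 10, 1993); then Beaumont and Horvat (both Feb 23, 1990).
Delgado and Sato both have roll number 775, so the next rule applies.
Among Delgado and Sato, alphabetically by surname: Delgado before Sato.
Adeyemi and Pereira both have roll number 592, so the next rule applies.
Among Adeyemi and Pereira, alphabetically by surname: Adeyemi before Pereira.
Beaumont and Horvat both have roll number 830, so the next rule applies.
Among Beaumont and Horvat, alphabetically by surname: Beaumont before Horvat.
Order: Delgado, Sato, Varga, Adeyemi, Pereira, Kowalski, Beaumont, Horvat.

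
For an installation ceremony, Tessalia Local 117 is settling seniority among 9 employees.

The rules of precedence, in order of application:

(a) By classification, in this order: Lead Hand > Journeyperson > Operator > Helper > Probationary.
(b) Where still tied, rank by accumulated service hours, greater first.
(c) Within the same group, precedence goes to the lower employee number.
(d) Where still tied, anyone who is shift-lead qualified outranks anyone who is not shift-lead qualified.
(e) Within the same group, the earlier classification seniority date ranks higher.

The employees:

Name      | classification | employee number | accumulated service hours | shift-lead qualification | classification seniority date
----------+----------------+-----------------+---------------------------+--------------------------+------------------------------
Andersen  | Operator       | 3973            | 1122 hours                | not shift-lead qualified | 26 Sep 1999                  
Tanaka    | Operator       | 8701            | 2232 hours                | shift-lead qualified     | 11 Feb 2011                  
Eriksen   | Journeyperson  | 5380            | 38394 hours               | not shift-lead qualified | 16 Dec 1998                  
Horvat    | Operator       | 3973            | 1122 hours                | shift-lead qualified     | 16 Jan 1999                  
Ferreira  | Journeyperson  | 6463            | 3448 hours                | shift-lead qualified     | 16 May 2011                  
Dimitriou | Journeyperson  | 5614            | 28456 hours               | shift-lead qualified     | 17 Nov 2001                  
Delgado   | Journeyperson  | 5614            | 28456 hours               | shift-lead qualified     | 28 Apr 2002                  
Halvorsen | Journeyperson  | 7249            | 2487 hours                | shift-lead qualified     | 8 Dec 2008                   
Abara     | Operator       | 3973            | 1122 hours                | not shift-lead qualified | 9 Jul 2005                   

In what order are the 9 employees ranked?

By classification: Eriksen, Dimitriou, Delgado, Ferreira and Halvorsen (Journeyperson); then Tanaka, Horvat, Andersen and Abara (Operator).
Among Eriksen, Dimitriou, Delgado, Ferreira and Halvorsen, by accumulated service hours (higher first): Eriksen (38394 hours) before Dimitriou and Delgado (28456 hours) before Ferreira (3448 hours) before Halvorsen (2487 hours).
Dimitriou and Delgado both have employee number 5614, so the next rule applies.
Dimitriou and Delgado are each shift-lead qualified, so the next rule applies.
Among Dimitriou and Delgado, by classification seniority date (earlier first): Dimitriou (17 Nov 2001) before Delgado (28 Apr 2002).
Among Tanaka, Horvat, Andersen and Abara, by accumulated service hours (higher first): Tanaka (2232 hours) before Horvat, Andersen and Abara (1122 hours).
Horvat, Andersen and Abara all have employee number 3973, so the next rule applies.
Among Horvat, Andersen and Abara, shift-lead qualified before not shift-lead qualified: Horvat (shift-lead qualified) before Andersen and Abara (not shift-lead qualified).
Among Andersen and Abara, by classification seniority date (earlier first): Andersen (26 Sep 1999) before Abara (9 Jul 2005).
Full order: Eriksen, Dimitriou, Delgado, Ferreira, Halvorsen, Tanaka, Horvat, Andersen, Abara.

Eriksen, Dimitriou, Delgado, Ferreira, Halvorsen, Tanaka, Horvat, Andersen, Abara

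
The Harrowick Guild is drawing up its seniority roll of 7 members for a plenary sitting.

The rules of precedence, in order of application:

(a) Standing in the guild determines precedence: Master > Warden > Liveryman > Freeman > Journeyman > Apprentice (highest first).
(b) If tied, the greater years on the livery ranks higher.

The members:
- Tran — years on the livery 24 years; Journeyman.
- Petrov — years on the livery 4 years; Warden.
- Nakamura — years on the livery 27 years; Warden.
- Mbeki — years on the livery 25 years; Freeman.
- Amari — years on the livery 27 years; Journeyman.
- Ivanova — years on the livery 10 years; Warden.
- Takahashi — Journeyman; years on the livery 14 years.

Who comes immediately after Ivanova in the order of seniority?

Petrov

By standing in the guild: Nakamura, Ivanova and Petrov (Warden); then Mbeki (Freeman); then Amari, Tran and Takahashi (Journeyman).
Among Nakamura, Ivanova and Petrov, by years on the livery (higher first): Nakamura (27 years) before Ivanova (10 years) before Petrov (4 years).
Among Amari, Tran and Takahashi, by years on the livery (higher first): Amari (27 years) before Tran (24 years) before Takahashi (14 years).
Order: Nakamura, Ivanova, Petrov, Mbeki, Amari, Tran, Takahashi.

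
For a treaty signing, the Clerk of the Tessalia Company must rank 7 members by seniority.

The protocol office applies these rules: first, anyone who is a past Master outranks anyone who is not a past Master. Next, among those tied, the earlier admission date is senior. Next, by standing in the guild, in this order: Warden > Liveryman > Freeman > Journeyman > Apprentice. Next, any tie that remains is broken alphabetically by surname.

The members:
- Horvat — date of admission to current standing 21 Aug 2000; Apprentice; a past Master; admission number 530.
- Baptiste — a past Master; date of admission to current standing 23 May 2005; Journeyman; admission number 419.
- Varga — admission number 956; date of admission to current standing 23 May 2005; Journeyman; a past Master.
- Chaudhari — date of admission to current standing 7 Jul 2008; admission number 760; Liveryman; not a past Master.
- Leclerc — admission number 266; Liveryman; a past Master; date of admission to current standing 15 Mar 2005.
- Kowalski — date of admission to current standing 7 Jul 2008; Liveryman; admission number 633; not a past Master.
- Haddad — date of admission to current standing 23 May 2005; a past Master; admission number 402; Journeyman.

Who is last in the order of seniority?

By the first rule: Horvat, Leclerc, Baptiste, Haddad and Varga (each a past Master); then Chaudhari and Kowalski (both not a past Master).
Among Horvat, Leclerc, Baptiste, Haddad and Varga, by date of admission to current standing (earlier first): Horvat (21 Aug 2000) before Leclerc (15 Mar 2005) before Baptiste, Haddad and Varga (23 May 2005).
Baptiste, Haddad and Varga are each Journeyman, so the next rule applies.
Among Baptiste, Haddad and Varga, alphabetically by surname: Baptiste before Haddad before Varga.
Chaudhari and Kowalski both have date of admission to current standing 7 Jul 2008, so the next rule applies.
Chaudhari and Kowalski are each Liveryman, so the next rule applies.
Among Chaudhari and Kowalski, alphabetically by surname: Chaudhari before Kowalski.
Order: Horvat, Leclerc, Baptiste, Haddad, Varga, Chaudhari, Kowalski.

Kowalski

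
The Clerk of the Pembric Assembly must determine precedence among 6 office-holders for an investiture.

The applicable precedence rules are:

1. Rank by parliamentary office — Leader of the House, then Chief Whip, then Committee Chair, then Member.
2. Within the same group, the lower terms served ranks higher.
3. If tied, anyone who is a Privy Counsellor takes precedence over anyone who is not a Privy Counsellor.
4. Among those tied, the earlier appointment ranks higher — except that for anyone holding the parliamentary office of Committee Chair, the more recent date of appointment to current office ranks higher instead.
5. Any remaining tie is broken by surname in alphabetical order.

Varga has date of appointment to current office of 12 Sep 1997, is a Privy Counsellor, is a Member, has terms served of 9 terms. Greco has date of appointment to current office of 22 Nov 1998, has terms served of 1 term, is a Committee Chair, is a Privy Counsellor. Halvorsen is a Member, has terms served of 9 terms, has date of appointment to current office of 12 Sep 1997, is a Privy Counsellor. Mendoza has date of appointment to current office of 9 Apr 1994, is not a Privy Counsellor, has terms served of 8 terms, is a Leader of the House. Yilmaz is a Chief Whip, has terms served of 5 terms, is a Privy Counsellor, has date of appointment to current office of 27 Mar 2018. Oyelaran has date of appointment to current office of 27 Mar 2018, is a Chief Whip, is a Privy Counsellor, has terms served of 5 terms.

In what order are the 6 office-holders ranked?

By parliamentary office: Mendoza (Leader of the House); then Oyelaran and Yilmaz (Chief Whip); then Greco (Committee Chair); then Halvorsen and Varga (Member).
Oyelaran and Yilmaz both have terms served 5 terms, so the next rule applies.
Oyelaran and Yilmaz are each a Privy Counsellor, so the next rule applies.
Oyelaran and Yilmaz both have date of appointment to current office 27 Mar 2018, so the next rule applies.
Among Oyelaran and Yilmaz, alphabetically by surname: Oyelaran before Yilmaz.
Halvorsen and Varga both have terms served 9 terms, so the next rule applies.
Halvorsen and Varga are each a Privy Counsellor, so the next rule applies.
Halvorsen and Varga both have date of appointment to current office 12 Sep 1997, so the next rule applies.
Among Halvorsen and Varga, alphabetically by surname: Halvorsen before Varga.
Full order: Mendoza, Oyelaran, Yilmaz, Greco, Halvorsen, Varga.

Mendoza, Oyelaran, Yilmaz, Greco, Halvorsen, Varga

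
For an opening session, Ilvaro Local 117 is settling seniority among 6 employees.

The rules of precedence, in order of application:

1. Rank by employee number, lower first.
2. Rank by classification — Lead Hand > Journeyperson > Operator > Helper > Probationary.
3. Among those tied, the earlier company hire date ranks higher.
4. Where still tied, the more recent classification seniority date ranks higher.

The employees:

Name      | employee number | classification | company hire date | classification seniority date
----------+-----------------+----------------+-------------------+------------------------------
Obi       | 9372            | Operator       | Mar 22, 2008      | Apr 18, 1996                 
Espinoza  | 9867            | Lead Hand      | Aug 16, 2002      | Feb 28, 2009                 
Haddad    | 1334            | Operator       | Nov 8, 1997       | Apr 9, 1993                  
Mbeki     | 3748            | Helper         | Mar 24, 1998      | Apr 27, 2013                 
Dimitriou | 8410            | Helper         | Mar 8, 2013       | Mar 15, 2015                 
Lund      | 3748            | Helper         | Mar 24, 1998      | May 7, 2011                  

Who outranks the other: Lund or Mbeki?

Mbeki

By employee number (lower first): Haddad (1334); then Mbeki and Lund (both 3748); then Dimitriou (8410); then Obi (9372); then Espinoza (9867).
Mbeki and Lund are each Helper, so the next rule applies.
Mbeki and Lund both have company hire date Mar 24, 1998, so the next rule applies.
Among Mbeki and Lund, by classification seniority date (later first): Mbeki (Apr 27, 2013) before Lund (May 7, 2011).
So Mbeki takes precedence.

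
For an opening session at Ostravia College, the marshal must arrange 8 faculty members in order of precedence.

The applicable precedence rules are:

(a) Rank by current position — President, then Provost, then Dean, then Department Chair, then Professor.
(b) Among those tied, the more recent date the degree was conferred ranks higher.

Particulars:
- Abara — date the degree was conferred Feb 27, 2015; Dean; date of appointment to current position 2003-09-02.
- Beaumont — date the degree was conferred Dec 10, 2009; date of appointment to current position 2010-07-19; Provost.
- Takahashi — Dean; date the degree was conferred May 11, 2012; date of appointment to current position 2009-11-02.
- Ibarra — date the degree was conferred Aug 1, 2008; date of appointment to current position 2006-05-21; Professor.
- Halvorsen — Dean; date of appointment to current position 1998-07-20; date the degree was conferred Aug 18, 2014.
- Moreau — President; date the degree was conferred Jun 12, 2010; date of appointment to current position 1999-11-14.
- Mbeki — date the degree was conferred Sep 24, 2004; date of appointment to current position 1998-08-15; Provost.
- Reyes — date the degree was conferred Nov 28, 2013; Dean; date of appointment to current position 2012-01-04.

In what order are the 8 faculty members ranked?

Moreau, Beaumont, Mbeki, Abara, Halvorsen, Reyes, Takahashi, Ibarra

By current position: Moreau (President); then Beaumont and Mbeki (Provost); then Abara, Halvorsen, Reyes and Takahashi (Dean); then Ibarra (Professor).
Among Beaumont and Mbeki, by date the degree was conferred (later first): Beaumont (Dec 10, 2009) before Mbeki (Sep 24, 2004).
Among Abara, Halvorsen, Reyes and Takahashi, by date the degree was conferred (later first): Abara (Feb 27, 2015) before Halvorsen (Aug 18, 2014) before Reyes (Nov 28, 2013) before Takahashi (May 11, 2012).
Full order: Moreau, Beaumont, Mbeki, Abara, Halvorsen, Reyes, Takahashi, Ibarra.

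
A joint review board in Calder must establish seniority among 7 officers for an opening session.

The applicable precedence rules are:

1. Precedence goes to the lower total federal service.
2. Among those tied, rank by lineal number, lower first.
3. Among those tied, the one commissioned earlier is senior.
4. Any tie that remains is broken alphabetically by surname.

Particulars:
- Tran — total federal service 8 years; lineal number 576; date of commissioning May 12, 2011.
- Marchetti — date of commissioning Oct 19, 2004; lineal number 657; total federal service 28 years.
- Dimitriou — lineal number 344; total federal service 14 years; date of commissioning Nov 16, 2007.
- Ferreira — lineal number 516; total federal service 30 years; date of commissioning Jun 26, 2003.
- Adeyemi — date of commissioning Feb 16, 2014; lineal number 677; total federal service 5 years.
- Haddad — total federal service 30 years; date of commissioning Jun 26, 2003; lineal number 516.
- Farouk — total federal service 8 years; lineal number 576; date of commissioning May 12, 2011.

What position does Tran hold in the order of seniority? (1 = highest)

3

By total federal service (lower first): Adeyemi (5 years); then Farouk and Tran (both 8 years); then Dimitriou (14 years); then Marchetti (28 years); then Ferreira and Haddad (both 30 years).
Farouk and Tran both have lineal number 576, so the next rule applies.
Farouk and Tran both have date of commissioning May 12, 2011, so the next rule applies.
Among Farouk and Tran, alphabetically by surname: Farouk before Tran.
Ferreira and Haddad both have lineal number 516, so the next rule applies.
Ferreira and Haddad both have date of commissioning Jun 26, 2003, so the next rule applies.
Among Ferreira and Haddad, alphabetically by surname: Ferreira before Haddad.
Order: Adeyemi, Farouk, Tran, Dimitriou, Marchetti, Ferreira, Haddad. So position 3.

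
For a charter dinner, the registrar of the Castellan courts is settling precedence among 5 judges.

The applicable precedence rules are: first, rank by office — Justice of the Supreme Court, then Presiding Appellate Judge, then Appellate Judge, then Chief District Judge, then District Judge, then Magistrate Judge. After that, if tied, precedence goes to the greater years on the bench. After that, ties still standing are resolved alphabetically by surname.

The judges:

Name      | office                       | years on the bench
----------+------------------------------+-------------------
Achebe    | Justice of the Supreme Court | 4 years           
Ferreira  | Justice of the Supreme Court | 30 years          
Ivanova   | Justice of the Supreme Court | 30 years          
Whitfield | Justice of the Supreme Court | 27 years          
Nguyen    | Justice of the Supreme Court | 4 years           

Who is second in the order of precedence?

Ivanova

By office: Ferreira, Ivanova, Whitfield, Achebe and Nguyen (Justice of the Supreme Court).
Among Ferreira, Ivanova, Whitfield, Achebe and Nguyen, by years on the bench (higher first): Ferreira and Ivanova (30 years) before Whitfield (27 years) before Achebe and Nguyen (4 years).
Among Ferreira and Ivanova, alphabetically by surname: Ferreira before Ivanova.
Among Achebe and Nguyen, alphabetically by surname: Achebe before Nguyen.
Order: Ferreira, Ivanova, Whitfield, Achebe, Nguyen.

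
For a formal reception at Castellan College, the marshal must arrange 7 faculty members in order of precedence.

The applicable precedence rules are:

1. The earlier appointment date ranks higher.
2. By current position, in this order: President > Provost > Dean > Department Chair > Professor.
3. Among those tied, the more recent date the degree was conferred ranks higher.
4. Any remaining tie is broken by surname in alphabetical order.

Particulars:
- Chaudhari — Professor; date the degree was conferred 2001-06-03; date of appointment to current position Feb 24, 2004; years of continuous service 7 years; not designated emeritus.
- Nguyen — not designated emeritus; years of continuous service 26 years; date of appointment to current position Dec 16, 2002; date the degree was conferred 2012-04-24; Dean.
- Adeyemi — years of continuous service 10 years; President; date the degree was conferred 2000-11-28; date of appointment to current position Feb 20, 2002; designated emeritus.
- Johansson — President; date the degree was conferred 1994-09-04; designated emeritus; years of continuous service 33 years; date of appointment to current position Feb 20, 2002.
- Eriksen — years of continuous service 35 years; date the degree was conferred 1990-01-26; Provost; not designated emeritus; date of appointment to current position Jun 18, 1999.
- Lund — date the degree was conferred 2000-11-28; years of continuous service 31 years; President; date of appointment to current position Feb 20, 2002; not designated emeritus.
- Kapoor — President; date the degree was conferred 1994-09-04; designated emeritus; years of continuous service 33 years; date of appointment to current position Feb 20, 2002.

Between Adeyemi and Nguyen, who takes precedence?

By date of appointment to current position (earlier first): Eriksen (Jun 18, 1999); then Adeyemi, Lund, Johansson and Kapoor (each Feb 20, 2002); then Nguyen (Dec 16, 2002); then Chaudhari (Feb 24, 2004).
Adeyemi, Lund, Johansson and Kapoor are each President, so the next rule applies.
Among Adeyemi, Lund, Johansson and Kapoor, by date the degree was conferred (later first): Adeyemi and Lund (2000-11-28) before Johansson and Kapoor (1994-09-04).
Among Adeyemi and Lund, alphabetically by surname: Adeyemi before Lund.
Among Johansson and Kapoor, alphabetically by surname: Johansson before Kapoor.
So Adeyemi takes precedence.

Adeyemi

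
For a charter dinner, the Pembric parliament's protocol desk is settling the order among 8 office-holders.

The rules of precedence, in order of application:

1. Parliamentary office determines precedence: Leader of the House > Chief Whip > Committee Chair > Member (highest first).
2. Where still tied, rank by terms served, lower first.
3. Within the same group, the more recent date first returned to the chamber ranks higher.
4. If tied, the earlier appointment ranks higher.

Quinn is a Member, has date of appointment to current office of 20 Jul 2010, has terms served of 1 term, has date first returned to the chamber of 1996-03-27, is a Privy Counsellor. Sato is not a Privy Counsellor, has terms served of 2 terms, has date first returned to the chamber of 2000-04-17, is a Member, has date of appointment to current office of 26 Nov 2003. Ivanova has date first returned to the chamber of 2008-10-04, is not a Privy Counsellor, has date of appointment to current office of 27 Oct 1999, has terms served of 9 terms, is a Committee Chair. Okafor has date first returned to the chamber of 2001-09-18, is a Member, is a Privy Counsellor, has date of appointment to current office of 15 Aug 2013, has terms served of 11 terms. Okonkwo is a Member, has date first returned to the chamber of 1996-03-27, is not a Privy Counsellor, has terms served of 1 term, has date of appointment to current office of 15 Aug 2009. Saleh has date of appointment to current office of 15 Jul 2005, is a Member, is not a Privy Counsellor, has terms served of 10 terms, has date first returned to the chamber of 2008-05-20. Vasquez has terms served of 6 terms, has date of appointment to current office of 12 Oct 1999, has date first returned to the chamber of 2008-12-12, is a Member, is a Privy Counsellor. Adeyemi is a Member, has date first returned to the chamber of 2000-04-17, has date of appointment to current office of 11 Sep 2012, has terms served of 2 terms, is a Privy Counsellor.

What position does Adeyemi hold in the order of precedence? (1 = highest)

By parliamentary office: Ivanova (Committee Chair); then Okonkwo, Quinn, Sato, Adeyemi, Vasquez, Saleh and Okafor (Member).
Among Okonkwo, Quinn, Sato, Adeyemi, Vasquez, Saleh and Okafor, by terms served (lower first): Okonkwo and Quinn (1 term) before Sato and Adeyemi (2 terms) before Vasquez (6 terms) before Saleh (10 terms) before Okafor (11 terms).
Okonkwo and Quinn both have date first returned to the chamber 1996-03-27, so the next rule applies.
Among Okonkwo and Quinn, by date of appointment to current office (earlier first): Okonkwo (15 Aug 2009) before Quinn (20 Jul 2010).
Sato and Adeyemi both have date first returned to the chamber 2000-04-17, so the next rule applies.
Among Sato and Adeyemi, by date of appointment to current office (earlier first): Sato (26 Nov 2003) before Adeyemi (11 Sep 2012).
Order: Ivanova, Okonkwo, Quinn, Sato, Adeyemi, Vasquez, Saleh, Okafor. So position 5.

5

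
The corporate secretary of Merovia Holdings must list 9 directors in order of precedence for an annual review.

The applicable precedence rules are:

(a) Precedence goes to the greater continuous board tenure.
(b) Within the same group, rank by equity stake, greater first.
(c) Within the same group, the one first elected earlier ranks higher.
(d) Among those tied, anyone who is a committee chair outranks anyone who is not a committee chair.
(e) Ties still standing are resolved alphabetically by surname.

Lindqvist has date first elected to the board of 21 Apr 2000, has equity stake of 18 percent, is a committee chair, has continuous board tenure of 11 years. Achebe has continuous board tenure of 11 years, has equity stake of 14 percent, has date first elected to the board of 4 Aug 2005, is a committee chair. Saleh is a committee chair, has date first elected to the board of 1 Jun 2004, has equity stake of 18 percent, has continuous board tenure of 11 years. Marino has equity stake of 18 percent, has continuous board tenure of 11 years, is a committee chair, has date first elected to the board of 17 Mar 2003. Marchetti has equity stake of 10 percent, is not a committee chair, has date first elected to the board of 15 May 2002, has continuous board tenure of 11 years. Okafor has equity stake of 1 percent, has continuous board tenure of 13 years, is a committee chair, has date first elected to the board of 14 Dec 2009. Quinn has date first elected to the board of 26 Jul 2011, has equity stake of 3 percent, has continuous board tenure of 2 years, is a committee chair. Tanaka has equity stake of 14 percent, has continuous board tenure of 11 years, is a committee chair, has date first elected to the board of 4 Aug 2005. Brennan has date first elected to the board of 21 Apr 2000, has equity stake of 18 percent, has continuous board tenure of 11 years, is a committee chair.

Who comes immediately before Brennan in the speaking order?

By continuous board tenure (higher first): Okafor (13 years); then Brennan, Lindqvist, Marino, Saleh, Achebe, Tanaka and Marchetti (each 11 years); then Quinn (2 years).
Among Brennan, Lindqvist, Marino, Saleh, Achebe, Tanaka and Marchetti, by equity stake (higher first): Brennan, Lindqvist, Marino and Saleh (18 percent) before Achebe and Tanaka (14 percent) before Marchetti (10 percent).
Among Brennan, Lindqvist, Marino and Saleh, by date first elected to the board (earlier first): Brennan and Lindqvist (21 Apr 2000) before Marino (17 Mar 2003) before Saleh (1 Jun 2004).
Brennan and Lindqvist are each a committee chair, so the next rule applies.
Among Brennan and Lindqvist, alphabetically by surname: Brennan before Lindqvist.
Achebe and Tanaka both have date first elected to the board 4 Aug 2005, so the next rule applies.
Achebe and Tanaka are each a committee chair, so the next rule applies.
Among Achebe and Tanaka, alphabetically by surname: Achebe before Tanaka.
Order: Okafor, Brennan, Lindqvist, Marino, Saleh, Achebe, Tanaka, Marchetti, Quinn.

Okafor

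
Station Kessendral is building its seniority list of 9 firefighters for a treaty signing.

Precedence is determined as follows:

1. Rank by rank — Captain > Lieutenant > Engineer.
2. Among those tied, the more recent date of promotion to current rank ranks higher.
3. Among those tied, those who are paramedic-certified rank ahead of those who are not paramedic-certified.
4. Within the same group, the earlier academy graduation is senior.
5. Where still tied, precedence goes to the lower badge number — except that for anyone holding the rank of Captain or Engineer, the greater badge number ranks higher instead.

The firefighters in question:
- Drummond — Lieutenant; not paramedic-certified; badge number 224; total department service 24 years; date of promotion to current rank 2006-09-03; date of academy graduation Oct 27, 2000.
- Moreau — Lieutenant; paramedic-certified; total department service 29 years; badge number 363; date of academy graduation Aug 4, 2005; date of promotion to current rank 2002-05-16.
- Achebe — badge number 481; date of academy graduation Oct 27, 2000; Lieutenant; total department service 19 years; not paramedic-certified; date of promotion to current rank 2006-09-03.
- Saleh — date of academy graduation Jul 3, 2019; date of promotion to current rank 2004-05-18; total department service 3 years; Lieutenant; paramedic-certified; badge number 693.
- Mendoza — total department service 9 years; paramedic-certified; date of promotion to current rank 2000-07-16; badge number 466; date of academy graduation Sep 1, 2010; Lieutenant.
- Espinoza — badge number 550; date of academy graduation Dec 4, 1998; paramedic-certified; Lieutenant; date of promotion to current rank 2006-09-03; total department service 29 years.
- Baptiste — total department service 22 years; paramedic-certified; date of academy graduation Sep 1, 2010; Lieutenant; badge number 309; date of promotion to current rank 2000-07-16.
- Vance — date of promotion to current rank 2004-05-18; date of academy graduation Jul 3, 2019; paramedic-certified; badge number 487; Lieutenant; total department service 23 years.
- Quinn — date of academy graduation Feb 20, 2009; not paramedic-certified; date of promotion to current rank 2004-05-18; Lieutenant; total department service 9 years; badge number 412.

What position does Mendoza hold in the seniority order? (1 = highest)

9

By rank: Espinoza, Drummond, Achebe, Vance, Saleh, Quinn, Moreau, Baptiste and Mendoza (Lieutenant).
Among Espinoza, Drummond, Achebe, Vance, Saleh, Quinn, Moreau, Baptiste and Mendoza, by date of promotion to current rank (later first): Espinoza, Drummond and Achebe (2006-09-03) before Vance, Saleh and Quinn (2004-05-18) before Moreau (2002-05-16) before Baptiste and Mendoza (2000-07-16).
Among Espinoza, Drummond and Achebe, paramedic-certified before not paramedic-certified: Espinoza (paramedic-certified) before Drummond and Achebe (not paramedic-certified).
Drummond and Achebe both have date of academy graduation Oct 27, 2000, so the next rule applies.
Among Drummond and Achebe, by badge number (lower first): Drummond (224) before Achebe (481).
Among Vance, Saleh and Quinn, paramedic-certified before not paramedic-certified: Vance and Saleh (paramedic-certified) before Quinn (not paramedic-certified).
Vance and Saleh both have date of academy graduation Jul 3, 2019, so the next rule applies.
Among Vance and Saleh, by badge number (lower first): Vance (487) before Saleh (693).
Baptiste and Mendoza are each paramedic-certified, so the next rule applies.
Baptiste and Mendoza both have date of academy graduation Sep 1, 2010, so the next rule applies.
Among Baptiste and Mendoza, by badge number (lower first): Baptiste (309) before Mendoza (466).
Order: Espinoza, Drummond, Achebe, Vance, Saleh, Quinn, Moreau, Baptiste, Mendoza. So position 9.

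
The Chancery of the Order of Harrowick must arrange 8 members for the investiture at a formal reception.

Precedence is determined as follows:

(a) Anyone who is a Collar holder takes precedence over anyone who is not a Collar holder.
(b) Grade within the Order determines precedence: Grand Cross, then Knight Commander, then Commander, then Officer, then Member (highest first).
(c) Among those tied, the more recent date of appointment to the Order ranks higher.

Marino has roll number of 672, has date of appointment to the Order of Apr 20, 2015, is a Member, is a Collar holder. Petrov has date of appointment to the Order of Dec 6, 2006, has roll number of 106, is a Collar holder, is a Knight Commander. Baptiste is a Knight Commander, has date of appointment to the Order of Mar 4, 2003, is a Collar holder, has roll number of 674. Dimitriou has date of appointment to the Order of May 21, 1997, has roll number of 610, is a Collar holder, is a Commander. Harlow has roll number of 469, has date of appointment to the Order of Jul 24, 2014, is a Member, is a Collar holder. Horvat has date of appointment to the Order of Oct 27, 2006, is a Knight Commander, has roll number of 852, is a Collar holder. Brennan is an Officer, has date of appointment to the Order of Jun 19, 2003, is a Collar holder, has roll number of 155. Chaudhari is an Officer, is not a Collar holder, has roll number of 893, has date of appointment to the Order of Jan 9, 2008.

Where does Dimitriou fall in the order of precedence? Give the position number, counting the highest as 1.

4

By the first rule: Petrov, Horvat, Baptiste, Dimitriou, Brennan, Marino and Harlow (each a Collar holder); then Chaudhari (not a Collar holder).
Among Petrov, Horvat, Baptiste, Dimitriou, Brennan, Marino and Harlow, by grade within the Order: Petrov, Horvat and Baptiste (Knight Commander) before Dimitriou (Commander) before Brennan (Officer) before Marino and Harlow (Member).
Among Petrov, Horvat and Baptiste, by date of appointment to the Order (later first): Petrov (Dec 6, 2006) before Horvat (Oct 27, 2006) before Baptiste (Mar 4, 2003).
Among Marino and Harlow, by date of appointment to the Order (later first): Marino (Apr 20, 2015) before Harlow (Jul 24, 2014).
Order: Petrov, Horvat, Baptiste, Dimitriou, Brennan, Marino, Harlow, Chaudhari. So position 4.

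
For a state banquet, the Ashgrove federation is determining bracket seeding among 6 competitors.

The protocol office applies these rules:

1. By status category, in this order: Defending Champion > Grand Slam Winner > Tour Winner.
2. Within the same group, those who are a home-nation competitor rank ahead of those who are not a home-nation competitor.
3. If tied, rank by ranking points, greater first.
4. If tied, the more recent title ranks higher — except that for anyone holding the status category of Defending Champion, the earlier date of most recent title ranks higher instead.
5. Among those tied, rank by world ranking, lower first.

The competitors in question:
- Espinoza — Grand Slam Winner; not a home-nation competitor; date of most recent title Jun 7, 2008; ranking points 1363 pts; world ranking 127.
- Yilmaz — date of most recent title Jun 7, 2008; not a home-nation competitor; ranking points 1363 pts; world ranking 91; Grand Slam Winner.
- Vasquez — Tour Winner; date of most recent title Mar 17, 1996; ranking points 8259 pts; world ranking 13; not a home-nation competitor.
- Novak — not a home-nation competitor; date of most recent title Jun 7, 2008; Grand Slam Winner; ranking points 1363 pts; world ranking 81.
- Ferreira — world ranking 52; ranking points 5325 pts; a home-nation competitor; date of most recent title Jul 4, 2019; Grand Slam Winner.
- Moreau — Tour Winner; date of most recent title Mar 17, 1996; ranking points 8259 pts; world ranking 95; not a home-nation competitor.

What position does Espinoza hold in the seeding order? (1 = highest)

By status category: Ferreira, Novak, Yilmaz and Espinoza (Grand Slam Winner); then Vasquez and Moreau (Tour Winner).
Among Ferreira, Novak, Yilmaz and Espinoza, a home-nation competitor before not a home-nation competitor: Ferreira (a home-nation competitor) before Novak, Yilmaz and Espinoza (not a home-nation competitor).
Novak, Yilmaz and Espinoza all have ranking points 1363 pts, so the next rule applies.
Novak, Yilmaz and Espinoza all have date of most recent title Jun 7, 2008, so the next rule applies.
Among Novak, Yilmaz and Espinoza, by world ranking (lower first): Novak (81) before Yilmaz (91) before Espinoza (127).
Vasquez and Moreau are each not a home-nation competitor, so the next rule applies.
Vasquez and Moreau both have ranking points 8259 pts, so the next rule applies.
Vasquez and Moreau both have date of most recent title Mar 17, 1996, so the next rule applies.
Among Vasquez and Moreau, by world ranking (lower first): Vasquez (13) before Moreau (95).
Order: Ferreira, Novak, Yilmaz, Espinoza, Vasquez, Moreau. So position 4.

4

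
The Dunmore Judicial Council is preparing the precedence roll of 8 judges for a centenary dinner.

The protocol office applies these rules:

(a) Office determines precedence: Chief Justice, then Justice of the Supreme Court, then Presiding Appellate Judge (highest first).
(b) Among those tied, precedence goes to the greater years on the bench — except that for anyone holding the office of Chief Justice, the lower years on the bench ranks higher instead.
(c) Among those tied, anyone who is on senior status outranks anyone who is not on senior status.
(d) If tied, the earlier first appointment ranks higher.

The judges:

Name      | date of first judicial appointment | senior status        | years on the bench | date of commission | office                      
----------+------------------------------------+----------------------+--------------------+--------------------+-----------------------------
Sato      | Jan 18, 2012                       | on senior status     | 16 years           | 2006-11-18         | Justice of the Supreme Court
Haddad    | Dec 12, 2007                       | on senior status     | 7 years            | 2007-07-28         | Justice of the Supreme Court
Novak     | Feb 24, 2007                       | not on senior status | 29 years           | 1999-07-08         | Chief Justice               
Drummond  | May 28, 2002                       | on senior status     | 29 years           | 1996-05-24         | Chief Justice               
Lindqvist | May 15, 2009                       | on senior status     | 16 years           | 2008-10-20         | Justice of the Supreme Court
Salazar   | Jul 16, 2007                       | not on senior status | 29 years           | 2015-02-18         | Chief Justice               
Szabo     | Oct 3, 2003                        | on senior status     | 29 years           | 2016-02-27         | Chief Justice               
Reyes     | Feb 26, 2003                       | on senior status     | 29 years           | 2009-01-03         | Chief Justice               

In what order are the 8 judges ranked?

Drummond, Reyes, Szabo, Novak, Salazar, Lindqvist, Sato, Haddad

By office: Drummond, Reyes, Szabo, Novak and Salazar (Chief Justice); then Lindqvist, Sato and Haddad (Justice of the Supreme Court).
Drummond, Reyes, Szabo, Novak and Salazar all have years on the bench 29 years, so the next rule applies.
Among Drummond, Reyes, Szabo, Novak and Salazar, on senior status before not on senior status: Drummond, Reyes and Szabo (on senior status) before Novak and Salazar (not on senior status).
Among Drummond, Reyes and Szabo, by date of first judicial appointment (earlier first): Drummond (May 28, 2002) before Reyes (Feb 26, 2003) before Szabo (Oct 3, 2003).
Among Novak and Salazar, by date of first judicial appointment (earlier first): Novak (Feb 24, 2007) before Salazar (Jul 16, 2007).
Among Lindqvist, Sato and Haddad, by years on the bench (higher first): Lindqvist and Sato (16 years) before Haddad (7 years).
Lindqvist and Sato are each on senior status, so the next rule applies.
Among Lindqvist and Sato, by date of first judicial appointment (earlier first): Lindqvist (May 15, 2009) before Sato (Jan 18, 2012).
Full order: Drummond, Reyes, Szabo, Novak, Salazar, Lindqvist, Sato, Haddad.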